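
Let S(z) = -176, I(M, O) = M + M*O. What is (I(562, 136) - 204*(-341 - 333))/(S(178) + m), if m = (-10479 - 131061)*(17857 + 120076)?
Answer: -107245/9761518498 ≈ -1.0987e-5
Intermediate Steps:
m = -19523036820 (m = -141540*137933 = -19523036820)
(I(562, 136) - 204*(-341 - 333))/(S(178) + m) = (562*(1 + 136) - 204*(-341 - 333))/(-176 - 19523036820) = (562*137 - 204*(-674))/(-19523036996) = (76994 + 137496)*(-1/19523036996) = 214490*(-1/19523036996) = -107245/9761518498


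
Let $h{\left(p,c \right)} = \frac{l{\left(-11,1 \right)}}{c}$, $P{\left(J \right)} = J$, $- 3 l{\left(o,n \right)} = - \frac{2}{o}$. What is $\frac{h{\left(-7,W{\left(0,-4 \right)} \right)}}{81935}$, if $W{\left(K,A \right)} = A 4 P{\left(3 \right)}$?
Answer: $\frac{1}{64892520} \approx 1.541 \cdot 10^{-8}$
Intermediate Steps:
$l{\left(o,n \right)} = \frac{2}{3 o}$ ($l{\left(o,n \right)} = - \frac{\left(-2\right) \frac{1}{o}}{3} = \frac{2}{3 o}$)
$W{\left(K,A \right)} = 12 A$ ($W{\left(K,A \right)} = A 4 \cdot 3 = 4 A 3 = 12 A$)
$h{\left(p,c \right)} = - \frac{2}{33 c}$ ($h{\left(p,c \right)} = \frac{\frac{2}{3} \frac{1}{-11}}{c} = \frac{\frac{2}{3} \left(- \frac{1}{11}\right)}{c} = - \frac{2}{33 c}$)
$\frac{h{\left(-7,W{\left(0,-4 \right)} \right)}}{81935} = \frac{\left(- \frac{2}{33}\right) \frac{1}{12 \left(-4\right)}}{81935} = - \frac{2}{33 \left(-48\right)} \frac{1}{81935} = \left(- \frac{2}{33}\right) \left(- \frac{1}{48}\right) \frac{1}{81935} = \frac{1}{792} \cdot \frac{1}{81935} = \frac{1}{64892520}$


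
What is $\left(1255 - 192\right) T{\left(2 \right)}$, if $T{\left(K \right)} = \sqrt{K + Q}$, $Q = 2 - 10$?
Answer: $1063 i \sqrt{6} \approx 2603.8 i$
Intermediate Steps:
$Q = -8$ ($Q = 2 - 10 = -8$)
$T{\left(K \right)} = \sqrt{-8 + K}$ ($T{\left(K \right)} = \sqrt{K - 8} = \sqrt{-8 + K}$)
$\left(1255 - 192\right) T{\left(2 \right)} = \left(1255 - 192\right) \sqrt{-8 + 2} = 1063 \sqrt{-6} = 1063 i \sqrt{6}$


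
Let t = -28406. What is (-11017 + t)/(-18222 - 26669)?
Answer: 39423/44891 ≈ 0.87819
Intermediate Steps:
(-11017 + t)/(-18222 - 26669) = (-11017 - 28406)/(-18222 - 26669) = -39423/(-44891) = -39423*(-1/44891) = 39423/44891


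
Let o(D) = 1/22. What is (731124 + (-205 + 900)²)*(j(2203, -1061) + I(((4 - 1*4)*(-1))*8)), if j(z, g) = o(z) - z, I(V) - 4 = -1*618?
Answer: -75244455977/22 ≈ -3.4202e+9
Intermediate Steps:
o(D) = 1/22
I(V) = -614 (I(V) = 4 - 1*618 = 4 - 618 = -614)
j(z, g) = 1/22 - z
(731124 + (-205 + 900)²)*(j(2203, -1061) + I(((4 - 1*4)*(-1))*8)) = (731124 + (-205 + 900)²)*((1/22 - 1*2203) - 614) = (731124 + 695²)*((1/22 - 2203) - 614) = (731124 + 483025)*(-48465/22 - 614) = 1214149*(-61973/22) = -75244455977/22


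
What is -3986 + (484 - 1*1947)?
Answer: -5449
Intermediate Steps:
-3986 + (484 - 1*1947) = -3986 + (484 - 1947) = -3986 - 1463 = -5449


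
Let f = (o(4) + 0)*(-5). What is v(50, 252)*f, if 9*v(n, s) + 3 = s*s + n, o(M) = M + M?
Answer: -2542040/9 ≈ -2.8245e+5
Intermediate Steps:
o(M) = 2*M
v(n, s) = -1/3 + n/9 + s**2/9 (v(n, s) = -1/3 + (s*s + n)/9 = -1/3 + (s**2 + n)/9 = -1/3 + (n + s**2)/9 = -1/3 + (n/9 + s**2/9) = -1/3 + n/9 + s**2/9)
f = -40 (f = (2*4 + 0)*(-5) = (8 + 0)*(-5) = 8*(-5) = -40)
v(50, 252)*f = (-1/3 + (1/9)*50 + (1/9)*252**2)*(-40) = (-1/3 + 50/9 + (1/9)*63504)*(-40) = (-1/3 + 50/9 + 7056)*(-40) = (63551/9)*(-40) = -2542040/9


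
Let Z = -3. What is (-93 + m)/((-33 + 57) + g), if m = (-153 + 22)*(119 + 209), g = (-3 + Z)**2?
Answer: -43061/60 ≈ -717.68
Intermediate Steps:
g = 36 (g = (-3 - 3)**2 = (-6)**2 = 36)
m = -42968 (m = -131*328 = -42968)
(-93 + m)/((-33 + 57) + g) = (-93 - 42968)/((-33 + 57) + 36) = -43061/(24 + 36) = -43061/60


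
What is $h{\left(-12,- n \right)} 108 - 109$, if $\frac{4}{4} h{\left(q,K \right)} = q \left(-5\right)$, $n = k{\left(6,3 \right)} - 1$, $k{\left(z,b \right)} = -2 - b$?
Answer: $6371$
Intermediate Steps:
$n = -6$ ($n = \left(-2 - 3\right) - 1 = -5 - 1 = -6$)
$h{\left(q,K \right)} = - 5 q$ ($h{\left(q,K \right)} = q \left(-5\right) = - 5 q$)
$h{\left(-12,- n \right)} 108 - 109 = \left(-5\right) \left(-12\right) 108 - 109 = 60 \cdot 108 - 109 = 6480 - 109 = 6371$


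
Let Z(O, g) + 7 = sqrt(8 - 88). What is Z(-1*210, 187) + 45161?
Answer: 45154 + 4*I*sqrt(5) ≈ 45154.0 + 8.9443*I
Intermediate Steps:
Z(O, g) = -7 + 4*I*sqrt(5) (Z(O, g) = -7 + sqrt(8 - 88) = -7 + sqrt(-80) = -7 + 4*I*sqrt(5))
Z(-1*210, 187) + 45161 = (-7 + 4*I*sqrt(5)) + 45161 = 45154 + 4*I*sqrt(5)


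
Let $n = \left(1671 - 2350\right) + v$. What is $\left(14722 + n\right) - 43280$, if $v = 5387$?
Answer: $-23850$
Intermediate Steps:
$n = 4708$ ($n = \left(1671 - 2350\right) + 5387 = -679 + 5387 = 4708$)
$\left(14722 + n\right) - 43280 = \left(14722 + 4708\right) - 43280 = 19430 - 43280 = -23850$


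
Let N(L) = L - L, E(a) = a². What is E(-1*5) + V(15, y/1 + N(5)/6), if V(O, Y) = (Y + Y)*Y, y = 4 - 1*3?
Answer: 27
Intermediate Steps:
y = 1 (y = 4 - 3 = 1)
N(L) = 0
V(O, Y) = 2*Y² (V(O, Y) = (2*Y)*Y = 2*Y²)
E(-1*5) + V(15, y/1 + N(5)/6) = (-1*5)² + 2*(1/1 + 0/6)² = (-5)² + 2*(1*1 + 0*(⅙))² = 25 + 2*(1 + 0)² = 25 + 2*1² = 25 + 2*1 = 25 + 2 = 27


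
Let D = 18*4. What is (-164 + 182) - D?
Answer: -54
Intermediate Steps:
D = 72
(-164 + 182) - D = (-164 + 182) - 1*72 = 18 - 72 = -54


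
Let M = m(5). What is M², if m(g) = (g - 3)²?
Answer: 16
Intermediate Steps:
m(g) = (-3 + g)²
M = 4 (M = (-3 + 5)² = 2² = 4)
M² = 4² = 16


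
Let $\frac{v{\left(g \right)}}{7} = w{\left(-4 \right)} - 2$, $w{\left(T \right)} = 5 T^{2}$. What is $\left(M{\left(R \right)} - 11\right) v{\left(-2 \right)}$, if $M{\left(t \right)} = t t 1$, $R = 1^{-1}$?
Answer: $-5460$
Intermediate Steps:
$R = 1$
$M{\left(t \right)} = t^{2}$ ($M{\left(t \right)} = t^{2} \cdot 1 = t^{2}$)
$v{\left(g \right)} = 546$ ($v{\left(g \right)} = 7 \left(5 \left(-4\right)^{2} - 2\right) = 7 \left(5 \cdot 16 - 2\right) = 7 \left(80 - 2\right) = 7 \cdot 78 = 546$)
$\left(M{\left(R \right)} - 11\right) v{\left(-2 \right)} = \left(1^{2} - 11\right) 546 = \left(1 - 11\right) 546 = \left(-10\right) 546 = -5460$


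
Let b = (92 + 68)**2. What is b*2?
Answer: 51200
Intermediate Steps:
b = 25600 (b = 160**2 = 25600)
b*2 = 25600*2 = 51200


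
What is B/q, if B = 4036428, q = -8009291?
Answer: -4036428/8009291 ≈ -0.50397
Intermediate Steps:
B/q = 4036428/(-8009291) = 4036428*(-1/8009291) = -4036428/8009291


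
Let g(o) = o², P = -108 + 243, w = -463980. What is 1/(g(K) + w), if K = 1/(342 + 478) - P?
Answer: -672400/299725883399 ≈ -2.2434e-6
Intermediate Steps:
P = 135
K = -110699/820 (K = 1/(342 + 478) - 1*135 = 1/820 - 135 = -110699/820 ≈ -135.00)
1/(g(K) + w) = 1/((-110699/820)² - 463980) = 1/(12254268601/672400 - 463980) = 1/(-299725883399/672400) = -672400/299725883399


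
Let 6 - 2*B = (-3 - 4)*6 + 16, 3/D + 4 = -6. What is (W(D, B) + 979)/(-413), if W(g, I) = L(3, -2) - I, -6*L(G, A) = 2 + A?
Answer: -963/413 ≈ -2.3317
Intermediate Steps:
L(G, A) = -⅓ - A/6 (L(G, A) = -(2 + A)/6 = -⅓ - A/6)
D = -3/10 (D = 3/(-4 - 6) = 3/(-10) = 3*(-⅒) = -3/10 ≈ -0.30000)
B = 16 (B = 3 - ((-3 - 4)*6 + 16)/2 = 3 - (-7*6 + 16)/2 = 3 - (-42 + 16)/2 = 3 - ½*(-26) = 3 + 13 = 16)
W(g, I) = -I (W(g, I) = (-⅓ - ⅙*(-2)) - I = (-⅓ + ⅓) - I = 0 - I = -I)
(W(D, B) + 979)/(-413) = (-1*16 + 979)/(-413) = (-16 + 979)*(-1/413) = 963*(-1/413) = -963/413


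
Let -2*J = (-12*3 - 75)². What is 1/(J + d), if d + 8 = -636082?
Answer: -2/1284501 ≈ -1.5570e-6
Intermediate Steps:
d = -636090 (d = -8 - 636082 = -636090)
J = -12321/2 (J = -(-12*3 - 75)²/2 = -(-36 - 75)²/2 = -½*(-111)² = -½*12321 = -12321/2 ≈ -6160.5)
1/(J + d) = 1/(-12321/2 - 636090) = 1/(-1284501/2) = -2/1284501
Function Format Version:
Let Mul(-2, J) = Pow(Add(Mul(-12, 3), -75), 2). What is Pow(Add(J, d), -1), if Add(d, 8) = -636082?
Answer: Rational(-2, 1284501) ≈ -1.5570e-6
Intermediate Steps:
d = -636090 (d = Add(-8, -636082) = -636090)
J = Rational(-12321, 2) (J = Mul(Rational(-1, 2), Pow(Add(Mul(-12, 3), -75), 2)) = Mul(Rational(-1, 2), Pow(Add(-36, -75), 2)) = Mul(Rational(-1, 2), Pow(-111, 2)) = Mul(Rational(-1, 2), 12321) = Rational(-12321, 2) ≈ -6160.5)
Pow(Add(J, d), -1) = Pow(Add(Rational(-12321, 2), -636090), -1) = Pow(Rational(-1284501, 2), -1) = Rational(-2, 1284501)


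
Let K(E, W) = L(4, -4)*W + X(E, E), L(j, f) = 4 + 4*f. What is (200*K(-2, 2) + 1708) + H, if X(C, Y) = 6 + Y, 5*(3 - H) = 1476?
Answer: -12921/5 ≈ -2584.2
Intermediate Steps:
H = -1461/5 (H = 3 - ⅕*1476 = 3 - 1476/5 = -1461/5 ≈ -292.20)
K(E, W) = 6 + E - 12*W (K(E, W) = (4 + 4*(-4))*W + (6 + E) = (4 - 16)*W + (6 + E) = -12*W + (6 + E) = 6 + E - 12*W)
(200*K(-2, 2) + 1708) + H = (200*(6 - 2 - 12*2) + 1708) - 1461/5 = (200*(6 - 2 - 24) + 1708) - 1461/5 = (200*(-20) + 1708) - 1461/5 = (-4000 + 1708) - 1461/5 = -2292 - 1461/5 = -12921/5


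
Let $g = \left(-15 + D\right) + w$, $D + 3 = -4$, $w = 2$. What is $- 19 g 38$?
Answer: $14440$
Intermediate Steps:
$D = -7$ ($D = -3 - 4 = -7$)
$g = -20$ ($g = \left(-15 - 7\right) + 2 = -22 + 2 = -20$)
$- 19 g 38 = \left(-19\right) \left(-20\right) 38 = 380 \cdot 38 = 14440$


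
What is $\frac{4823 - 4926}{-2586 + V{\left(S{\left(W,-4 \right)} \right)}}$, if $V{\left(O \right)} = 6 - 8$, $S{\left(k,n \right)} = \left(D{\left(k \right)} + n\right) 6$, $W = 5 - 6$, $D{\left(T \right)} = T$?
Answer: $\frac{103}{2588} \approx 0.039799$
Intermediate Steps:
$W = -1$ ($W = 5 - 6 = -1$)
$S{\left(k,n \right)} = 6 k + 6 n$ ($S{\left(k,n \right)} = \left(k + n\right) 6 = 6 k + 6 n$)
$V{\left(O \right)} = -2$ ($V{\left(O \right)} = 6 - 8 = -2$)
$\frac{4823 - 4926}{-2586 + V{\left(S{\left(W,-4 \right)} \right)}} = \frac{4823 - 4926}{-2586 - 2} = - \frac{103}{-2588} = \left(-103\right) \left(- \frac{1}{2588}\right) = \frac{103}{2588}$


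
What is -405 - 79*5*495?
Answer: -195930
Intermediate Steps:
-405 - 79*5*495 = -405 - 395*495 = -405 - 195525 = -195930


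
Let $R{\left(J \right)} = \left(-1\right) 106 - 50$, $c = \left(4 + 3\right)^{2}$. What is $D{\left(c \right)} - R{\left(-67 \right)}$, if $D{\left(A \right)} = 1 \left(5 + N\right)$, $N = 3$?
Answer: $164$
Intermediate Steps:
$c = 49$ ($c = 7^{2} = 49$)
$R{\left(J \right)} = -156$ ($R{\left(J \right)} = -106 - 50 = -156$)
$D{\left(A \right)} = 8$ ($D{\left(A \right)} = 1 \left(5 + 3\right) = 1 \cdot 8 = 8$)
$D{\left(c \right)} - R{\left(-67 \right)} = 8 - -156 = 8 + 156 = 164$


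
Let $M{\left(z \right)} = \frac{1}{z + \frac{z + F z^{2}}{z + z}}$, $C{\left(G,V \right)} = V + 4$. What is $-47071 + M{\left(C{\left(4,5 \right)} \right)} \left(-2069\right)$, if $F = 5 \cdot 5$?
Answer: $- \frac{5744731}{122} \approx -47088.0$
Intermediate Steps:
$F = 25$
$C{\left(G,V \right)} = 4 + V$
$M{\left(z \right)} = \frac{1}{z + \frac{z + 25 z^{2}}{2 z}}$ ($M{\left(z \right)} = \frac{1}{z + \frac{z + 25 z^{2}}{z + z}} = \frac{1}{z + \frac{z + 25 z^{2}}{2 z}}$)
$-47071 + M{\left(C{\left(4,5 \right)} \right)} \left(-2069\right) = -47071 + \frac{2}{1 + 27 \left(4 + 5\right)} \left(-2069\right) = -47071 + \frac{2}{1 + 27 \cdot 9} \left(-2069\right) = -47071 + \frac{2}{1 + 243} \left(-2069\right) = -47071 + \frac{2}{244} \left(-2069\right) = -47071 + 2 \cdot \frac{1}{244} \left(-2069\right) = -47071 + \frac{1}{122} \left(-2069\right) = -47071 - \frac{2069}{122} = - \frac{5744731}{122}$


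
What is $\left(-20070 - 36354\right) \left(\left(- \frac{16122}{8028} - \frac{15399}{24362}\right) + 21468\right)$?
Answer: $- \frac{3289954163456504}{2716363} \approx -1.2112 \cdot 10^{9}$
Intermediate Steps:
$\left(-20070 - 36354\right) \left(\left(- \frac{16122}{8028} - \frac{15399}{24362}\right) + 21468\right) = - 56424 \left(\left(\left(-16122\right) \frac{1}{8028} - \frac{15399}{24362}\right) + 21468\right) = - 56424 \left(\left(- \frac{2687}{1338} - \frac{15399}{24362}\right) + 21468\right) = - 56424 \left(- \frac{21516139}{8149089} + 21468\right) = \left(-56424\right) \frac{174923126513}{8149089} = - \frac{3289954163456504}{2716363}$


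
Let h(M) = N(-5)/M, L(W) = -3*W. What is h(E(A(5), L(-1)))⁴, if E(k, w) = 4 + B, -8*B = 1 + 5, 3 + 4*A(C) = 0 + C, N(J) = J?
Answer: 160000/28561 ≈ 5.6020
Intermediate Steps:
A(C) = -¾ + C/4 (A(C) = -¾ + (0 + C)/4 = -¾ + C/4)
B = -¾ (B = -(1 + 5)/8 = -⅛*6 = -¾ ≈ -0.75000)
E(k, w) = 13/4 (E(k, w) = 4 - ¾ = 13/4)
h(M) = -5/M
h(E(A(5), L(-1)))⁴ = (-5/13/4)⁴ = (-5*4/13)⁴ = (-20/13)⁴ = 160000/28561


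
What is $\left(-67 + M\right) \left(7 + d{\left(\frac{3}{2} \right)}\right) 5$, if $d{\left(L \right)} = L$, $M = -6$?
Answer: $- \frac{6205}{2} \approx -3102.5$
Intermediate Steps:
$\left(-67 + M\right) \left(7 + d{\left(\frac{3}{2} \right)}\right) 5 = \left(-67 - 6\right) \left(7 + \frac{3}{2}\right) 5 = - 73 \left(7 + 3 \cdot \frac{1}{2}\right) 5 = - 73 \left(7 + \frac{3}{2}\right) 5 = - 73 \cdot \frac{17}{2} \cdot 5 = \left(-73\right) \frac{85}{2} = - \frac{6205}{2}$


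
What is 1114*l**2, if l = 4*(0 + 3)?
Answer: 160416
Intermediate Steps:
l = 12 (l = 4*3 = 12)
1114*l**2 = 1114*12**2 = 1114*144 = 160416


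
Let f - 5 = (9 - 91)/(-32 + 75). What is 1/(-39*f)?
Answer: -43/5187 ≈ -0.0082900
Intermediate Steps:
f = 133/43 (f = 5 + (9 - 91)/(-32 + 75) = 5 - 82/43 = 133/43 ≈ 3.0930)
1/(-39*f) = 1/(-39*133/43) = 1/(-5187/43) = -43/5187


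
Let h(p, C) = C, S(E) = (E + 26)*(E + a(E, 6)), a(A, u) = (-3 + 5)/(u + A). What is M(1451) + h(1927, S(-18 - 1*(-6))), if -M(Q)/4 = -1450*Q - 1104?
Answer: 25260130/3 ≈ 8.4200e+6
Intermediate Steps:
a(A, u) = 2/(A + u)
S(E) = (26 + E)*(E + 2/(6 + E)) (S(E) = (E + 26)*(E + 2/(E + 6)) = (26 + E)*(E + 2/(6 + E)))
M(Q) = 4416 + 5800*Q (M(Q) = -4*(-1450*Q - 1104) = -4*(-1104 - 1450*Q) = 4416 + 5800*Q)
M(1451) + h(1927, S(-18 - 1*(-6))) = (4416 + 5800*1451) + (52 + 2*(-18 - 1*(-6)) + (-18 - 1*(-6))*(6 + (-18 - 1*(-6)))*(26 + (-18 - 1*(-6))))/(6 + (-18 - 1*(-6))) = (4416 + 8415800) + (52 + 2*(-18 + 6) + (-18 + 6)*(6 + (-18 + 6))*(26 + (-18 + 6)))/(6 + (-18 + 6)) = 8420216 + (52 + 2*(-12) - 12*(6 - 12)*(26 - 12))/(6 - 12) = 8420216 + (52 - 24 - 12*(-6)*14)/(-6) = 8420216 - (52 - 24 + 1008)/6 = 8420216 - ⅙*1036 = 8420216 - 518/3 = 25260130/3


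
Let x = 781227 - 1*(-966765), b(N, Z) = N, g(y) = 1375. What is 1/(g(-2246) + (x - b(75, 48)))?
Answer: 1/1749292 ≈ 5.7166e-7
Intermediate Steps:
x = 1747992 (x = 781227 + 966765 = 1747992)
1/(g(-2246) + (x - b(75, 48))) = 1/(1375 + (1747992 - 1*75)) = 1/(1375 + (1747992 - 75)) = 1/(1375 + 1747917) = 1/1749292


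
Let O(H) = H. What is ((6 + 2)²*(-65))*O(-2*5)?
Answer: 41600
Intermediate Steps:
((6 + 2)²*(-65))*O(-2*5) = ((6 + 2)²*(-65))*(-2*5) = (8²*(-65))*(-10) = (64*(-65))*(-10) = -4160*(-10) = 41600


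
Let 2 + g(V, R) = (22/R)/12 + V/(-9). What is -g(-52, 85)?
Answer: -5813/1530 ≈ -3.7993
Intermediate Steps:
g(V, R) = -2 - V/9 + 11/(6*R) (g(V, R) = -2 + ((22/R)/12 + V/(-9)) = -2 + ((22/R)*(1/12) + V*(-⅑)) = -2 + (11/(6*R) - V/9) = -2 + (-V/9 + 11/(6*R)) = -2 - V/9 + 11/(6*R))
-g(-52, 85) = -(-2 - ⅑*(-52) + (11/6)/85) = -(-2 + 52/9 + (11/6)*(1/85)) = -(-2 + 52/9 + 11/510) = -1*5813/1530 = -5813/1530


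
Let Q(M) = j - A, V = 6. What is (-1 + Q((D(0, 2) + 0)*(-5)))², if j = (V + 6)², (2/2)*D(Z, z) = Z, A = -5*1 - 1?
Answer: 22201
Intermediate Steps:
A = -6 (A = -5 - 1 = -6)
D(Z, z) = Z
j = 144 (j = (6 + 6)² = 12² = 144)
Q(M) = 150 (Q(M) = 144 - 1*(-6) = 144 + 6 = 150)
(-1 + Q((D(0, 2) + 0)*(-5)))² = (-1 + 150)² = 149² = 22201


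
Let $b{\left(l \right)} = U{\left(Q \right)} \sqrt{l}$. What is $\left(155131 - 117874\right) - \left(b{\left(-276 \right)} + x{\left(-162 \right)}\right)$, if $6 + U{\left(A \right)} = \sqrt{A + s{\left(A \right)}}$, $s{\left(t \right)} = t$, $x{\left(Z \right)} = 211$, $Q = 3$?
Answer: $37046 + 2 i \sqrt{69} \left(6 - \sqrt{6}\right) \approx 37046.0 + 58.986 i$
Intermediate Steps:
$U{\left(A \right)} = -6 + \sqrt{2} \sqrt{A}$ ($U{\left(A \right)} = -6 + \sqrt{A + A} = -6 + \sqrt{2 A} = -6 + \sqrt{2} \sqrt{A}$)
$b{\left(l \right)} = \sqrt{l} \left(-6 + \sqrt{6}\right)$ ($b{\left(l \right)} = \left(-6 + \sqrt{2} \sqrt{3}\right) \sqrt{l} = \left(-6 + \sqrt{6}\right) \sqrt{l} = \sqrt{l} \left(-6 + \sqrt{6}\right)$)
$\left(155131 - 117874\right) - \left(b{\left(-276 \right)} + x{\left(-162 \right)}\right) = \left(155131 - 117874\right) - \left(\sqrt{-276} \left(-6 + \sqrt{6}\right) + 211\right) = \left(155131 - 117874\right) - \left(2 i \sqrt{69} \left(-6 + \sqrt{6}\right) + 211\right) = 37257 - \left(2 i \sqrt{69} \left(-6 + \sqrt{6}\right) + 211\right) = 37257 - \left(211 + 2 i \sqrt{69} \left(-6 + \sqrt{6}\right)\right) = 37046 - 2 i \sqrt{69} \left(-6 + \sqrt{6}\right)$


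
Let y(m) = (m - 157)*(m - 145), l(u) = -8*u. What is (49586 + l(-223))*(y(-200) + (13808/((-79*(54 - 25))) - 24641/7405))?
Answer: 21465649693333296/3392971 ≈ 6.3265e+9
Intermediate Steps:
y(m) = (-157 + m)*(-145 + m)
(49586 + l(-223))*(y(-200) + (13808/((-79*(54 - 25))) - 24641/7405)) = (49586 - 8*(-223))*((22765 + (-200)**2 - 302*(-200)) + (13808/((-79*(54 - 25))) - 24641/7405)) = (49586 + 1784)*((22765 + 40000 + 60400) + (13808/((-79*29)) - 24641*1/7405)) = 51370*(123165 + (13808/(-2291) - 24641/7405)) = 51370*(123165 + (13808*(-1/2291) - 24641/7405)) = 51370*(123165 + (-13808/2291 - 24641/7405)) = 51370*(123165 - 158700771/16964855) = 51370*(2089317665304/16964855) = 21465649693333296/3392971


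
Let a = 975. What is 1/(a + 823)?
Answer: 1/1798 ≈ 0.00055617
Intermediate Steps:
1/(a + 823) = 1/(975 + 823) = 1/1798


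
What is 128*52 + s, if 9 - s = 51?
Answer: 6614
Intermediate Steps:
s = -42 (s = 9 - 1*51 = 9 - 51 = -42)
128*52 + s = 128*52 - 42 = 6656 - 42 = 6614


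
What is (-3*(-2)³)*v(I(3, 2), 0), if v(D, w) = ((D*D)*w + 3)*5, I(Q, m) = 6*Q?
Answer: 360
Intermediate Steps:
v(D, w) = 15 + 5*w*D² (v(D, w) = (D²*w + 3)*5 = (w*D² + 3)*5 = (3 + w*D²)*5 = 15 + 5*w*D²)
(-3*(-2)³)*v(I(3, 2), 0) = (-3*(-2)³)*(15 + 5*0*(6*3)²) = (-3*(-8))*(15 + 5*0*18²) = 24*(15 + 5*0*324) = 24*(15 + 0) = 24*15 = 360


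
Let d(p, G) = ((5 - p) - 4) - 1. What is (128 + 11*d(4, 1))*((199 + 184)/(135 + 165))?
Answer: 2681/25 ≈ 107.24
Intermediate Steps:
d(p, G) = -p (d(p, G) = (1 - p) - 1 = -p)
(128 + 11*d(4, 1))*((199 + 184)/(135 + 165)) = (128 + 11*(-1*4))*((199 + 184)/(135 + 165)) = (128 + 11*(-4))*(383/300) = (128 - 44)*(383*(1/300)) = 84*(383/300) = 2681/25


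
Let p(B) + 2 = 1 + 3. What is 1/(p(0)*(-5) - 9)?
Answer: -1/19 ≈ -0.052632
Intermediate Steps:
p(B) = 2 (p(B) = -2 + (1 + 3) = -2 + 4 = 2)
1/(p(0)*(-5) - 9) = 1/(2*(-5) - 9) = 1/(-10 - 9) = 1/(-19) = -1/19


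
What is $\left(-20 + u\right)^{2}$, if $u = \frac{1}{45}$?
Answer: $\frac{808201}{2025} \approx 399.11$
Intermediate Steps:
$u = \frac{1}{45} \approx 0.022222$
$\left(-20 + u\right)^{2} = \left(-20 + \frac{1}{45}\right)^{2} = \left(- \frac{899}{45}\right)^{2} = \frac{808201}{2025}$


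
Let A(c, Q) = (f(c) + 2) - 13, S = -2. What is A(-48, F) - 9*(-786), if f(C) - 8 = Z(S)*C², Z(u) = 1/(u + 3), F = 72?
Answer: 9375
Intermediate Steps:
Z(u) = 1/(3 + u)
f(C) = 8 + C² (f(C) = 8 + C²/(3 - 2) = 8 + C²/1 = 8 + 1*C² = 8 + C²)
A(c, Q) = -3 + c² (A(c, Q) = ((8 + c²) + 2) - 13 = (10 + c²) - 13 = -3 + c²)
A(-48, F) - 9*(-786) = (-3 + (-48)²) - 9*(-786) = (-3 + 2304) + 7074 = 2301 + 7074 = 9375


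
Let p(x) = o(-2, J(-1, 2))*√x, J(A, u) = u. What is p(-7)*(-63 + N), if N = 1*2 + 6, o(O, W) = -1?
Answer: 55*I*√7 ≈ 145.52*I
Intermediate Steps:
p(x) = -√x
N = 8 (N = 2 + 6 = 8)
p(-7)*(-63 + N) = (-√(-7))*(-63 + 8) = -I*√7*(-55) = 55*I*√7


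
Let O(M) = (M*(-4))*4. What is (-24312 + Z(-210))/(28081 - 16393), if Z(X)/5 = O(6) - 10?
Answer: -12421/5844 ≈ -2.1254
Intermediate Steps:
O(M) = -16*M (O(M) = -4*M*4 = -16*M)
Z(X) = -530 (Z(X) = 5*(-16*6 - 10) = 5*(-96 - 10) = 5*(-106) = -530)
(-24312 + Z(-210))/(28081 - 16393) = (-24312 - 530)/(28081 - 16393) = -24842/11688 = -24842*1/11688 = -12421/5844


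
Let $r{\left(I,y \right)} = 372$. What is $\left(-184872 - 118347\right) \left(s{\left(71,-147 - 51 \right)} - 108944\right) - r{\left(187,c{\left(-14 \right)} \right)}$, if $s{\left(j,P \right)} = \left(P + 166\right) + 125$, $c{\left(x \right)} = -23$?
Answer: $33005690997$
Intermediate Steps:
$s{\left(j,P \right)} = 291 + P$ ($s{\left(j,P \right)} = \left(166 + P\right) + 125 = 291 + P$)
$\left(-184872 - 118347\right) \left(s{\left(71,-147 - 51 \right)} - 108944\right) - r{\left(187,c{\left(-14 \right)} \right)} = \left(-184872 - 118347\right) \left(\left(291 - 198\right) - 108944\right) - 372 = - 303219 \left(\left(291 - 198\right) - 108944\right) - 372 = - 303219 \left(93 - 108944\right) - 372 = \left(-303219\right) \left(-108851\right) - 372 = 33005691369 - 372 = 33005690997$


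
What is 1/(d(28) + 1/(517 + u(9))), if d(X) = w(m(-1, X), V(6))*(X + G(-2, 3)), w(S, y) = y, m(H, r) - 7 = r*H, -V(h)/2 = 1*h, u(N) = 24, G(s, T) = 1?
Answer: -541/188267 ≈ -0.0028736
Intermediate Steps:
V(h) = -2*h
m(H, r) = 7 + H*r (m(H, r) = 7 + r*H = 7 + H*r)
d(X) = -12 - 12*X (d(X) = (-2*6)*(X + 1) = -12*(1 + X) = -12 - 12*X)
1/(d(28) + 1/(517 + u(9))) = 1/((-12 - 12*28) + 1/(517 + 24)) = 1/((-12 - 336) + 1/541) = 1/(-348 + 1/541) = 1/(-188267/541) = -541/188267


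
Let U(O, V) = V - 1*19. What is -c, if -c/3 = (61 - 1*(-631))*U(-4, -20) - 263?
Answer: -81753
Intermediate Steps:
U(O, V) = -19 + V (U(O, V) = V - 19 = -19 + V)
c = 81753 (c = -3*((61 - 1*(-631))*(-19 - 20) - 263) = -3*((61 + 631)*(-39) - 263) = -3*(692*(-39) - 263) = -3*(-26988 - 263) = -3*(-27251) = 81753)
-c = -1*81753 = -81753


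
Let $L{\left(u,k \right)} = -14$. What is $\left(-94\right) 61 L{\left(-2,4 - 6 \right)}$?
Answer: $80276$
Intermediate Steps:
$\left(-94\right) 61 L{\left(-2,4 - 6 \right)} = \left(-94\right) 61 \left(-14\right) = \left(-5734\right) \left(-14\right) = 80276$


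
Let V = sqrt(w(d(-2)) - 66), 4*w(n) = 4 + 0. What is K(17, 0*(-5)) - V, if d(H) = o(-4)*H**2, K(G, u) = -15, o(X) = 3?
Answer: -15 - I*sqrt(65) ≈ -15.0 - 8.0623*I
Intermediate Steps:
d(H) = 3*H**2
w(n) = 1 (w(n) = (4 + 0)/4 = (1/4)*4 = 1)
V = I*sqrt(65) (V = sqrt(1 - 66) = sqrt(-65) = I*sqrt(65) ≈ 8.0623*I)
K(17, 0*(-5)) - V = -15 - I*sqrt(65)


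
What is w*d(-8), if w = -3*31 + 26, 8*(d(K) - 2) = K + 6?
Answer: -469/4 ≈ -117.25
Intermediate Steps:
d(K) = 11/4 + K/8 (d(K) = 2 + (K + 6)/8 = 2 + (6 + K)/8 = 2 + (¾ + K/8) = 11/4 + K/8)
w = -67 (w = -93 + 26 = -67)
w*d(-8) = -67*(11/4 + (⅛)*(-8)) = -67*(11/4 - 1) = -67*7/4 = -469/4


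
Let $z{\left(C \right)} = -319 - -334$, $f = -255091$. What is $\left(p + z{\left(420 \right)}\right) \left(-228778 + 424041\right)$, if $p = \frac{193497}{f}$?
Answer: $\frac{709364704284}{255091} \approx 2.7808 \cdot 10^{6}$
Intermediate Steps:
$z{\left(C \right)} = 15$ ($z{\left(C \right)} = -319 + 334 = 15$)
$p = - \frac{193497}{255091}$ ($p = \frac{193497}{-255091} = 193497 \left(- \frac{1}{255091}\right) = - \frac{193497}{255091} \approx -0.75854$)
$\left(p + z{\left(420 \right)}\right) \left(-228778 + 424041\right) = \left(- \frac{193497}{255091} + 15\right) \left(-228778 + 424041\right) = \frac{3632868}{255091} \cdot 195263 = \frac{709364704284}{255091}$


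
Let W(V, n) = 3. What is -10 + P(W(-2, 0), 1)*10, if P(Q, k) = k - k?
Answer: -10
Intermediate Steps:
P(Q, k) = 0
-10 + P(W(-2, 0), 1)*10 = -10 + 0*10 = -10 + 0 = -10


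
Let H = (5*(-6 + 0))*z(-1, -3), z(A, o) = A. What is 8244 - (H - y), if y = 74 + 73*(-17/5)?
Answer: 40199/5 ≈ 8039.8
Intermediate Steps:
H = 30 (H = (5*(-6 + 0))*(-1) = (5*(-6))*(-1) = -30*(-1) = 30)
y = -871/5 (y = 74 + 73*(-17*⅕) = 74 + 73*(-17/5) = 74 - 1241/5 = -871/5 ≈ -174.20)
8244 - (H - y) = 8244 - (30 - 1*(-871/5)) = 8244 - (30 + 871/5) = 8244 - 1*1021/5 = 8244 - 1021/5 = 40199/5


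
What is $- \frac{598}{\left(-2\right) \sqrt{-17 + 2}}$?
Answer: $- \frac{299 i \sqrt{15}}{15} \approx - 77.201 i$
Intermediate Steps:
$- \frac{598}{\left(-2\right) \sqrt{-17 + 2}} = - \frac{598}{\left(-2\right) \sqrt{-15}} = - \frac{598}{\left(-2\right) i \sqrt{15}} = - 598 \frac{i \sqrt{15}}{30} = - \frac{299 i \sqrt{15}}{15}$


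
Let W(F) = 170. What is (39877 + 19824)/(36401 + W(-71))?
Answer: 59701/36571 ≈ 1.6325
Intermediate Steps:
(39877 + 19824)/(36401 + W(-71)) = (39877 + 19824)/(36401 + 170) = 59701/36571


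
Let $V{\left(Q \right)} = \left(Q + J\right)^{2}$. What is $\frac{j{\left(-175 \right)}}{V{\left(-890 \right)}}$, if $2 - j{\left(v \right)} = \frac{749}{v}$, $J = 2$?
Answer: $\frac{157}{19713600} \approx 7.964 \cdot 10^{-6}$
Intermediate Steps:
$j{\left(v \right)} = 2 - \frac{749}{v}$
$V{\left(Q \right)} = \left(2 + Q\right)^{2}$ ($V{\left(Q \right)} = \left(Q + 2\right)^{2} = \left(2 + Q\right)^{2}$)
$\frac{j{\left(-175 \right)}}{V{\left(-890 \right)}} = \frac{2 - \frac{749}{-175}}{\left(2 - 890\right)^{2}} = \frac{2 - - \frac{107}{25}}{\left(-888\right)^{2}} = \frac{2 + \frac{107}{25}}{788544} = \frac{157}{25} \cdot \frac{1}{788544} = \frac{157}{19713600}$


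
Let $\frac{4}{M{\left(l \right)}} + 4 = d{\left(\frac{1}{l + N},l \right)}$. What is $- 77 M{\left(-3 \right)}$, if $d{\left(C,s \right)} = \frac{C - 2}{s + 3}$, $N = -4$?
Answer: $0$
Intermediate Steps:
$d{\left(C,s \right)} = \frac{-2 + C}{3 + s}$
$M{\left(l \right)} = \frac{4}{-4 + \frac{-2 + \frac{1}{-4 + l}}{3 + l}}$ ($M{\left(l \right)} = \frac{4}{-4 + \frac{-2 + \frac{1}{l - 4}}{3 + l}} = \frac{4}{-4 + \frac{-2 + \frac{1}{-4 + l}}{3 + l}}$)
$- 77 M{\left(-3 \right)} = - 77 \frac{4 \left(12 - 3 - \left(-3\right)^{2}\right)}{-57 - -6 + 4 \left(-3\right)^{2}} = - 77 \frac{4 \left(12 - 3 - 9\right)}{-57 + 6 + 4 \cdot 9} = - 77 \frac{4 \left(12 - 3 - 9\right)}{-57 + 6 + 36} = - 77 \cdot 4 \frac{1}{-15} \cdot 0 = - 77 \cdot 4 \left(- \frac{1}{15}\right) 0 = \left(-77\right) 0 = 0$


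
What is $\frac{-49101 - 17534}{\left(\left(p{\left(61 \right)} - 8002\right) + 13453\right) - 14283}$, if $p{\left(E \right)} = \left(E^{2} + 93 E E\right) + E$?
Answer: $- \frac{66635}{341003} \approx -0.19541$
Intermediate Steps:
$p{\left(E \right)} = E + 94 E^{2}$ ($p{\left(E \right)} = \left(E^{2} + 93 E^{2}\right) + E = 94 E^{2} + E = E + 94 E^{2}$)
$\frac{-49101 - 17534}{\left(\left(p{\left(61 \right)} - 8002\right) + 13453\right) - 14283} = \frac{-49101 - 17534}{\left(\left(61 \left(1 + 94 \cdot 61\right) - 8002\right) + 13453\right) - 14283} = - \frac{66635}{\left(\left(61 \left(1 + 5734\right) - 8002\right) + 13453\right) - 14283} = - \frac{66635}{\left(\left(61 \cdot 5735 - 8002\right) + 13453\right) - 14283} = - \frac{66635}{\left(\left(349835 - 8002\right) + 13453\right) - 14283} = - \frac{66635}{\left(341833 + 13453\right) - 14283} = - \frac{66635}{355286 - 14283} = - \frac{66635}{341003}$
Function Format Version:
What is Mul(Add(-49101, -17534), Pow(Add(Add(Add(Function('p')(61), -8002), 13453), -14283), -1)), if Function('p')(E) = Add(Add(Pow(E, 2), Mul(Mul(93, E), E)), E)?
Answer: Rational(-66635, 341003) ≈ -0.19541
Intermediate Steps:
Function('p')(E) = Add(E, Mul(94, Pow(E, 2))) (Function('p')(E) = Add(Add(Pow(E, 2), Mul(93, Pow(E, 2))), E) = Add(Mul(94, Pow(E, 2)), E) = Add(E, Mul(94, Pow(E, 2))))
Mul(Add(-49101, -17534), Pow(Add(Add(Add(Function('p')(61), -8002), 13453), -14283), -1)) = Mul(Add(-49101, -17534), Pow(Add(Add(Add(Mul(61, Add(1, Mul(94, 61))), -8002), 13453), -14283), -1)) = Mul(-66635, Pow(Add(Add(Add(Mul(61, Add(1, 5734)), -8002), 13453), -14283), -1)) = Mul(-66635, Pow(Add(Add(Add(Mul(61, 5735), -8002), 13453), -14283), -1)) = Mul(-66635, Pow(Add(Add(Add(349835, -8002), 13453), -14283), -1)) = Mul(-66635, Pow(Add(Add(341833, 13453), -14283), -1)) = Mul(-66635, Pow(Add(355286, -14283), -1)) = Mul(-66635, Pow(341003, -1)) = Mul(-66635, Rational(1, 341003)) = Rational(-66635, 341003)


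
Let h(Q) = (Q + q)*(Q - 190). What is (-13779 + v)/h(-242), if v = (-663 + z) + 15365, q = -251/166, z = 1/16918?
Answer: 48002635/5471010512 ≈ 0.0087740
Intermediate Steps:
z = 1/16918 ≈ 5.9109e-5
q = -251/166 (q = -251*1/166 = -251/166 ≈ -1.5120)
v = 248728437/16918 (v = (-663 + 1/16918) + 15365 = -11216633/16918 + 15365 = 248728437/16918 ≈ 14702.)
h(Q) = (-190 + Q)*(-251/166 + Q) (h(Q) = (Q - 251/166)*(Q - 190) = (-251/166 + Q)*(-190 + Q) = (-190 + Q)*(-251/166 + Q))
(-13779 + v)/h(-242) = (-13779 + 248728437/16918)/(23845/83 + (-242)² - 31791/166*(-242)) = 15615315/(16918*(23845/83 + 58564 + 3846711/83)) = 15615315/(16918*(8731368/83)) = (15615315/16918)*(83/8731368) = 48002635/5471010512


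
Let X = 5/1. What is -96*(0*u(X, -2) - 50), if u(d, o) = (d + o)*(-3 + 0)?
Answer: 4800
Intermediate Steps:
X = 5 (X = 5*1 = 5)
u(d, o) = -3*d - 3*o (u(d, o) = (d + o)*(-3) = -3*d - 3*o)
-96*(0*u(X, -2) - 50) = -96*(0*(-3*5 - 3*(-2)) - 50) = -96*(0*(-15 + 6) - 50) = -96*(0*(-9) - 50) = -96*(0 - 50) = -96*(-50) = 4800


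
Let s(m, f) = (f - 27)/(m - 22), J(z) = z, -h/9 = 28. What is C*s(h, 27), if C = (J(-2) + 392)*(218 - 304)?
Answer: 0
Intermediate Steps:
h = -252 (h = -9*28 = -252)
s(m, f) = (-27 + f)/(-22 + m)
C = -33540 (C = (-2 + 392)*(218 - 304) = 390*(-86) = -33540)
C*s(h, 27) = -33540*(-27 + 27)/(-22 - 252) = -33540*0/(-274) = -(-16770)*0/137 = -33540*0 = 0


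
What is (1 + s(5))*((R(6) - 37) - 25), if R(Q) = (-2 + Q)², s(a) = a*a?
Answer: -1196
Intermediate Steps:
s(a) = a²
(1 + s(5))*((R(6) - 37) - 25) = (1 + 5²)*(((-2 + 6)² - 37) - 25) = (1 + 25)*((4² - 37) - 25) = 26*((16 - 37) - 25) = 26*(-21 - 25) = 26*(-46) = -1196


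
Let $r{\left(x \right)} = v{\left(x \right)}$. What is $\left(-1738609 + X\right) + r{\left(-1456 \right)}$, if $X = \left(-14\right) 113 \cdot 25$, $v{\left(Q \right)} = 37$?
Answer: $-1778122$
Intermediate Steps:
$X = -39550$ ($X = \left(-1582\right) 25 = -39550$)
$r{\left(x \right)} = 37$
$\left(-1738609 + X\right) + r{\left(-1456 \right)} = \left(-1738609 - 39550\right) + 37 = -1778159 + 37 = -1778122$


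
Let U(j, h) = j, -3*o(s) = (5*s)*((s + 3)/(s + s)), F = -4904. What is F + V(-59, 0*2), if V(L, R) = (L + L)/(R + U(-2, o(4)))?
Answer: -4845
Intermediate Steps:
o(s) = -5/2 - 5*s/6 (o(s) = -5*s*(s + 3)/(s + s)/3 = -5*s*(3 + s)/((2*s))/3 = -5*s*(3 + s)*(1/(2*s))/3 = -5*s*(3 + s)/(2*s)/3 = -(15/2 + 5*s/2)/3 = -5/2 - 5*s/6)
V(L, R) = 2*L/(-2 + R) (V(L, R) = (L + L)/(R - 2) = (2*L)/(-2 + R) = 2*L/(-2 + R))
F + V(-59, 0*2) = -4904 + 2*(-59)/(-2 + 0*2) = -4904 + 2*(-59)/(-2 + 0) = -4904 + 2*(-59)/(-2) = -4904 + 2*(-59)*(-½) = -4904 + 59 = -4845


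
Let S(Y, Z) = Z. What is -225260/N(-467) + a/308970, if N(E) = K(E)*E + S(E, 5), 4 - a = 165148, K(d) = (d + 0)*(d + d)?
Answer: -799272106672/1498468607985 ≈ -0.53339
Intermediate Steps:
K(d) = 2*d² (K(d) = d*(2*d) = 2*d²)
a = -165144 (a = 4 - 1*165148 = 4 - 165148 = -165144)
N(E) = 5 + 2*E³ (N(E) = (2*E²)*E + 5 = 2*E³ + 5 = 5 + 2*E³)
-225260/N(-467) + a/308970 = -225260/(5 + 2*(-467)³) - 165144/308970 = -225260/(5 + 2*(-101847563)) - 165144*1/308970 = -225260/(5 - 203695126) - 27524/51495 = -225260/(-203695121) - 27524/51495 = -225260*(-1/203695121) - 27524/51495 = 32180/29099303 - 27524/51495 = -799272106672/1498468607985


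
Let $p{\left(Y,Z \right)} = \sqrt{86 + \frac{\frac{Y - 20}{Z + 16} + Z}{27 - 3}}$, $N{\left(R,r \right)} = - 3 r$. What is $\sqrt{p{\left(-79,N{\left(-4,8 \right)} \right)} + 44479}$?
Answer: $\frac{\sqrt{711664 + 2 \sqrt{5473}}}{4} \approx 210.92$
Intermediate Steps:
$p{\left(Y,Z \right)} = \sqrt{86 + \frac{Z}{24} + \frac{-20 + Y}{24 \left(16 + Z\right)}}$ ($p{\left(Y,Z \right)} = \sqrt{86 + \frac{\frac{-20 + Y}{16 + Z} + Z}{24}} = \sqrt{86 + \left(\frac{-20 + Y}{16 + Z} + Z\right) \frac{1}{24}} = \sqrt{86 + \left(Z + \frac{-20 + Y}{16 + Z}\right) \frac{1}{24}} = \sqrt{86 + \left(\frac{Z}{24} + \frac{-20 + Y}{24 \left(16 + Z\right)}\right)} = \sqrt{86 + \frac{Z}{24} + \frac{-20 + Y}{24 \left(16 + Z\right)}}$)
$\sqrt{p{\left(-79,N{\left(-4,8 \right)} \right)} + 44479} = \sqrt{\frac{\sqrt{12384 - \frac{120}{16 - 24} + 6 \left(\left(-3\right) 8\right) + 6 \left(-79\right) \frac{1}{16 - 24}}}{12} + 44479} = \sqrt{\frac{\sqrt{12384 - \frac{120}{16 - 24} + 6 \left(-24\right) + 6 \left(-79\right) \frac{1}{16 - 24}}}{12} + 44479} = \sqrt{\frac{\sqrt{12384 - \frac{120}{-8} - 144 + 6 \left(-79\right) \frac{1}{-8}}}{12} + 44479} = \sqrt{\frac{\sqrt{12384 - -15 - 144 + 6 \left(-79\right) \left(- \frac{1}{8}\right)}}{12} + 44479} = \sqrt{\frac{\sqrt{12384 + 15 - 144 + \frac{237}{4}}}{12} + 44479} = \sqrt{\frac{\sqrt{\frac{49257}{4}}}{12} + 44479} = \sqrt{\frac{\frac{3}{2} \sqrt{5473}}{12} + 44479} = \sqrt{\frac{\sqrt{5473}}{8} + 44479} = \sqrt{44479 + \frac{\sqrt{5473}}{8}}$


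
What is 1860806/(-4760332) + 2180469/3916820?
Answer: 772828549697/4661340896060 ≈ 0.16580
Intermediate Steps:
1860806/(-4760332) + 2180469/3916820 = 1860806*(-1/4760332) + 2180469*(1/3916820) = -930403/2380166 + 2180469/3916820 = 772828549697/4661340896060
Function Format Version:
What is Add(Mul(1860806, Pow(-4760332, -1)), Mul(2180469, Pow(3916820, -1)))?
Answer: Rational(772828549697, 4661340896060) ≈ 0.16580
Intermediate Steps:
Add(Mul(1860806, Pow(-4760332, -1)), Mul(2180469, Pow(3916820, -1))) = Add(Mul(1860806, Rational(-1, 4760332)), Mul(2180469, Rational(1, 3916820))) = Add(Rational(-930403, 2380166), Rational(2180469, 3916820)) = Rational(772828549697, 4661340896060)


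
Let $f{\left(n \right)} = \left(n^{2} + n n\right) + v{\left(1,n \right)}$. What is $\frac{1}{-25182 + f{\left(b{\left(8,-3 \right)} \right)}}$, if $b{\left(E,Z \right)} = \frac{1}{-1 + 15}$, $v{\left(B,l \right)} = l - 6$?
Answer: $- \frac{49}{1234208} \approx -3.9702 \cdot 10^{-5}$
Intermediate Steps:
$v{\left(B,l \right)} = -6 + l$ ($v{\left(B,l \right)} = l - 6 = -6 + l$)
$b{\left(E,Z \right)} = \frac{1}{14}$
$f{\left(n \right)} = -6 + n + 2 n^{2}$ ($f{\left(n \right)} = \left(n^{2} + n n\right) + \left(-6 + n\right) = \left(n^{2} + n^{2}\right) + \left(-6 + n\right) = 2 n^{2} + \left(-6 + n\right) = -6 + n + 2 n^{2}$)
$\frac{1}{-25182 + f{\left(b{\left(8,-3 \right)} \right)}} = \frac{1}{-25182 + \left(-6 + \frac{1}{14} + \frac{2}{196}\right)} = \frac{1}{-25182 + \left(-6 + \frac{1}{14} + 2 \cdot \frac{1}{196}\right)} = \frac{1}{-25182 + \left(-6 + \frac{1}{14} + \frac{1}{98}\right)} = \frac{1}{-25182 - \frac{290}{49}} = \frac{1}{- \frac{1234208}{49}} = - \frac{49}{1234208}$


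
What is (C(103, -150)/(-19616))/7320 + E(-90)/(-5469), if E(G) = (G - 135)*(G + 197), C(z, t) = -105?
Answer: 76820191961/17450864384 ≈ 4.4021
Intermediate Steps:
E(G) = (-135 + G)*(197 + G)
(C(103, -150)/(-19616))/7320 + E(-90)/(-5469) = -105/(-19616)/7320 + (-26595 + (-90)**2 + 62*(-90))/(-5469) = -105*(-1/19616)*(1/7320) + (-26595 + 8100 - 5580)*(-1/5469) = (105/19616)*(1/7320) - 24075*(-1/5469) = 7/9572608 + 8025/1823 = 76820191961/17450864384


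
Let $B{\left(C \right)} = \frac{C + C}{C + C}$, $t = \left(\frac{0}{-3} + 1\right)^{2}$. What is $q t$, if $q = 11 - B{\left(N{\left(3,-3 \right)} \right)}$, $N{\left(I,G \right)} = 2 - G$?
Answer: $10$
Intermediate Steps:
$t = 1$ ($t = \left(0 \left(- \frac{1}{3}\right) + 1\right)^{2} = \left(0 + 1\right)^{2} = 1^{2} = 1$)
$B{\left(C \right)} = 1$ ($B{\left(C \right)} = \frac{2 C}{2 C} = 2 C \frac{1}{2 C} = 1$)
$q = 10$ ($q = 11 - 1 = 10$)
$q t = 10 \cdot 1 = 10$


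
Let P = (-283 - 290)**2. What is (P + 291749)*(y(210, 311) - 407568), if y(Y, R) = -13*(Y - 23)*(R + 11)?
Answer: -738109847300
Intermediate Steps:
P = 328329 (P = (-573)**2 = 328329)
y(Y, R) = -13*(-23 + Y)*(11 + R)
(P + 291749)*(y(210, 311) - 407568) = (328329 + 291749)*((3289 - 143*210 + 299*311 - 13*311*210) - 407568) = 620078*((3289 - 30030 + 92989 - 849030) - 407568) = 620078*(-782782 - 407568) = 620078*(-1190350) = -738109847300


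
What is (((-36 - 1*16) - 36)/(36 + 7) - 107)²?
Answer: 21986721/1849 ≈ 11891.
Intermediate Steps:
(((-36 - 1*16) - 36)/(36 + 7) - 107)² = (((-36 - 16) - 36)/43 - 107)² = ((-52 - 36)*(1/43) - 107)² = (-88*1/43 - 107)² = (-88/43 - 107)² = (-4689/43)² = 21986721/1849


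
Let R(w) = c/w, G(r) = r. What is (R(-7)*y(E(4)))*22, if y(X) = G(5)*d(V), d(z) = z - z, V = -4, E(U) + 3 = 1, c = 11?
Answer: 0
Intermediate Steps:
E(U) = -2 (E(U) = -3 + 1 = -2)
R(w) = 11/w
d(z) = 0
y(X) = 0 (y(X) = 5*0 = 0)
(R(-7)*y(E(4)))*22 = ((11/(-7))*0)*22 = ((11*(-⅐))*0)*22 = -11/7*0*22 = 0*22 = 0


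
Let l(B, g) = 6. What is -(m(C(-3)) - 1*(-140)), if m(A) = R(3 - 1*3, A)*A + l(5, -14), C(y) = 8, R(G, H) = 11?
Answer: -234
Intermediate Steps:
m(A) = 6 + 11*A (m(A) = 11*A + 6 = 6 + 11*A)
-(m(C(-3)) - 1*(-140)) = -((6 + 11*8) - 1*(-140)) = -((6 + 88) + 140) = -(94 + 140) = -1*234 = -234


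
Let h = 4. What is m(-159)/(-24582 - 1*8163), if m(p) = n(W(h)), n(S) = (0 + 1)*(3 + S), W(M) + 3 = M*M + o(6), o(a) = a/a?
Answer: -17/32745 ≈ -0.00051916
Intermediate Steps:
o(a) = 1
W(M) = -2 + M² (W(M) = -3 + (M*M + 1) = -3 + (M² + 1) = -3 + (1 + M²) = -2 + M²)
n(S) = 3 + S (n(S) = 1*(3 + S) = 3 + S)
m(p) = 17 (m(p) = 3 + (-2 + 4²) = 3 + (-2 + 16) = 3 + 14 = 17)
m(-159)/(-24582 - 1*8163) = 17/(-24582 - 1*8163) = 17/(-24582 - 8163) = 17/(-32745) = 17*(-1/32745) = -17/32745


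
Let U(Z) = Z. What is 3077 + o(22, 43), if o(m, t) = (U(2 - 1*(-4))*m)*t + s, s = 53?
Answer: 8806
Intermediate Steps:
o(m, t) = 53 + 6*m*t (o(m, t) = ((2 - 1*(-4))*m)*t + 53 = ((2 + 4)*m)*t + 53 = (6*m)*t + 53 = 6*m*t + 53 = 53 + 6*m*t)
3077 + o(22, 43) = 3077 + (53 + 6*22*43) = 3077 + (53 + 5676) = 3077 + 5729 = 8806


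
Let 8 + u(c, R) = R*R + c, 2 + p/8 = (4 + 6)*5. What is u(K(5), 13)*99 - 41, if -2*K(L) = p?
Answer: -3110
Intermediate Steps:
p = 384 (p = -16 + 8*((4 + 6)*5) = -16 + 8*(10*5) = -16 + 8*50 = -16 + 400 = 384)
K(L) = -192 (K(L) = -1/2*384 = -192)
u(c, R) = -8 + c + R**2 (u(c, R) = -8 + (R*R + c) = -8 + (R**2 + c) = -8 + (c + R**2) = -8 + c + R**2)
u(K(5), 13)*99 - 41 = (-8 - 192 + 13**2)*99 - 41 = (-8 - 192 + 169)*99 - 41 = -31*99 - 41 = -3069 - 41 = -3110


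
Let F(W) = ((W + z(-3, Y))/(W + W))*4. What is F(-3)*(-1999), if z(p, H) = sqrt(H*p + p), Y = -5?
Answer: -3998 + 7996*sqrt(3)/3 ≈ 618.49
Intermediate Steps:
z(p, H) = sqrt(p + H*p)
F(W) = 2*(W + 2*sqrt(3))/W (F(W) = ((W + sqrt(-3*(1 - 5)))/(W + W))*4 = ((W + sqrt(-3*(-4)))/((2*W)))*4 = ((W + sqrt(12))*(1/(2*W)))*4 = ((W + 2*sqrt(3))*(1/(2*W)))*4 = ((W + 2*sqrt(3))/(2*W))*4 = 2*(W + 2*sqrt(3))/W)
F(-3)*(-1999) = (2 + 4*sqrt(3)/(-3))*(-1999) = (2 + 4*sqrt(3)*(-1/3))*(-1999) = (2 - 4*sqrt(3)/3)*(-1999) = -3998 + 7996*sqrt(3)/3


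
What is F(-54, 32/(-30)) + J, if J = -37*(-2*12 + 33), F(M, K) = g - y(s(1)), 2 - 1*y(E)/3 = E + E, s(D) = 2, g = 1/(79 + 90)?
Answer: -55262/169 ≈ -326.99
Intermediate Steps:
g = 1/169 ≈ 0.0059172
y(E) = 6 - 6*E (y(E) = 6 - 3*(E + E) = 6 - 6*E)
F(M, K) = 1015/169 (F(M, K) = 1/169 - (6 - 6*2) = 1/169 - (6 - 12) = 1/169 - 1*(-6) = 1/169 + 6 = 1015/169)
J = -333 (J = -37*(-24 + 33) = -37*9 = -333)
F(-54, 32/(-30)) + J = 1015/169 - 333 = -55262/169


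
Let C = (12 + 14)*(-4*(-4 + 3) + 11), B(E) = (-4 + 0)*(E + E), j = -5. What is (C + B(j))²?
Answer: 184900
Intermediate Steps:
B(E) = -8*E
C = 390 (C = 26*(-4*(-1) + 11) = 26*(4 + 11) = 26*15 = 390)
(C + B(j))² = (390 - 8*(-5))² = (390 + 40)² = 430² = 184900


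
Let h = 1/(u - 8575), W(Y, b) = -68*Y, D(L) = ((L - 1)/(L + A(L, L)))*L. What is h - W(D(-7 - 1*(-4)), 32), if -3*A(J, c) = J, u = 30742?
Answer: -9044135/22167 ≈ -408.00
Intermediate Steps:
A(J, c) = -J/3
D(L) = -3/2 + 3*L/2 (D(L) = ((L - 1)/(L - L/3))*L = ((-1 + L)/((2*L/3)))*L = ((-1 + L)*(3/(2*L)))*L = (3*(-1 + L)/(2*L))*L = -3/2 + 3*L/2)
h = 1/22167 (h = 1/(30742 - 8575) = 1/22167 ≈ 4.5112e-5)
h - W(D(-7 - 1*(-4)), 32) = 1/22167 - (-68)*(-3/2 + 3*(-7 - 1*(-4))/2) = 1/22167 - (-68)*(-3/2 + 3*(-7 + 4)/2) = 1/22167 - (-68)*(-3/2 + (3/2)*(-3)) = 1/22167 - (-68)*(-3/2 - 9/2) = 1/22167 - (-68)*(-6) = 1/22167 - 1*408 = 1/22167 - 408 = -9044135/22167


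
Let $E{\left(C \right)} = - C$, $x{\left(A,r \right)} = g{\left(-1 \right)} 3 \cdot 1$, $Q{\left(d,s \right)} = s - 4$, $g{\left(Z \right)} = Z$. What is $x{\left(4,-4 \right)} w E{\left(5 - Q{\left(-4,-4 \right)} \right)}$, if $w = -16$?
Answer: $-624$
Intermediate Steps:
$Q{\left(d,s \right)} = -4 + s$
$x{\left(A,r \right)} = -3$ ($x{\left(A,r \right)} = \left(-1\right) 3 \cdot 1 = \left(-3\right) 1 = -3$)
$x{\left(4,-4 \right)} w E{\left(5 - Q{\left(-4,-4 \right)} \right)} = \left(-3\right) \left(-16\right) \left(- (5 - \left(-4 - 4\right))\right) = 48 \left(- (5 - -8)\right) = 48 \left(- (5 + 8)\right) = 48 \left(\left(-1\right) 13\right) = 48 \left(-13\right) = -624$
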